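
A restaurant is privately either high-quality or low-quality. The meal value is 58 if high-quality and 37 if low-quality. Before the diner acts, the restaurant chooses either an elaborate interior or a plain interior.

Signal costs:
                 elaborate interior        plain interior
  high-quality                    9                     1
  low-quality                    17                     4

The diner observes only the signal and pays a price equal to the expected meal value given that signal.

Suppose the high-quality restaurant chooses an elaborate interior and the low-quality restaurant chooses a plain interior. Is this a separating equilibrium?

If types separate, elaborate interior earns payment 58 and plain interior earns 37.
High-quality: elaborate interior gives 58 − 9 = 49; plain interior gives 37 − 1 = 36. No deviation. ✓
Low-quality: plain interior gives 37 − 4 = 33; elaborate interior gives 58 − 17 = 41. Would deviate. ✗

No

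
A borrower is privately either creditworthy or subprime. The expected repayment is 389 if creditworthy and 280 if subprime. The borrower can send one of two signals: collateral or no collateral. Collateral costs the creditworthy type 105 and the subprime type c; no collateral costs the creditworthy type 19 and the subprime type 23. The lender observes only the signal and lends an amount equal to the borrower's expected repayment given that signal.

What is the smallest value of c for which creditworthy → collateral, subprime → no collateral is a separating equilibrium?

132

Under separation: collateral → creditworthy (pays 389); no collateral → subprime (pays 280).
Creditworthy: 389 − 105 = 284 ≥ 280 − 19 = 261. Holds regardless of c. ✓
Subprime: 280 − 23 ≥ 389 − c, so c ≥ 389 − 257 = 132.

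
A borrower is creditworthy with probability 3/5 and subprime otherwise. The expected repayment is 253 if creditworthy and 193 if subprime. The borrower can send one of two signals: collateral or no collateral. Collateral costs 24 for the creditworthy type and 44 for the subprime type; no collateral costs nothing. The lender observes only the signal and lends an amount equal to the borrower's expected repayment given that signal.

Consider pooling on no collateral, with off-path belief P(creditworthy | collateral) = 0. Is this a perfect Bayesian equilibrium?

Yes

On the equilibrium path (no collateral) the lender holds the prior 3/5 and pays 3/5·253 + 2/5·193 = 229. Off-path (collateral) belief 0 gives 0·253 + 1·193 = 193.
Creditworthy: no collateral gives 229 − 0 = 229; collateral gives 193 − 24 = 169. Stays. ✓
Subprime: no collateral gives 229 − 0 = 229; collateral gives 193 − 44 = 149. Stays. ✓
Beliefs are Bayes-consistent on-path and both types best-respond.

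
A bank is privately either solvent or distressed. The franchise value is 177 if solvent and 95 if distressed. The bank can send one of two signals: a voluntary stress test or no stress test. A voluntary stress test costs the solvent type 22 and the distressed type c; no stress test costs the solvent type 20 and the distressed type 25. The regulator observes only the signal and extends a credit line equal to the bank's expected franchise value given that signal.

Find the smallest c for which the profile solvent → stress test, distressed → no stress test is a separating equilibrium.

107

Under separation: stress test → solvent (pays 177); no stress test → distressed (pays 95).
Solvent: 177 − 22 = 155 ≥ 95 − 20 = 75. Holds regardless of c. ✓
Distressed: 95 − 25 ≥ 177 − c, so c ≥ 177 − 70 = 107.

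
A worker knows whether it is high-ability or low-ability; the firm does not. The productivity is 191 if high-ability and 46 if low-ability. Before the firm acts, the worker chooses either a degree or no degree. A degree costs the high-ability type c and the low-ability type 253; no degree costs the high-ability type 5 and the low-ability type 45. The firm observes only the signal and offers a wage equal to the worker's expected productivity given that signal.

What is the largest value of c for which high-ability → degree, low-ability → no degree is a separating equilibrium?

Under separation: degree → high-ability (pays 191); no degree → low-ability (pays 46).
Low-ability: 46 − 45 = 1 ≥ 191 − 253 = -62. Holds regardless of c. ✓
High-ability: 191 − c ≥ 46 − 5, so c ≤ 191 − 41 = 150.

150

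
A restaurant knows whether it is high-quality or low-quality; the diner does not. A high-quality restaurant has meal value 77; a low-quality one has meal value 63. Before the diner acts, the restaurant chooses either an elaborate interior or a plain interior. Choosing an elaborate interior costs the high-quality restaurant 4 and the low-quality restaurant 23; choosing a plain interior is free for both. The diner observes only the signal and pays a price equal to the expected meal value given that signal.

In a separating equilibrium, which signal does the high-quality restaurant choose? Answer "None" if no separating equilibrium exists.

elaborate interior

Try high-quality → elaborate interior, low-quality → plain interior:
  If types separate, elaborate interior earns payment 77 and plain interior earns 63.
  High-quality: elaborate interior gives 77 − 4 = 73; plain interior gives 63 − 0 = 63. No deviation. ✓
  Low-quality: plain interior gives 63 − 0 = 63; elaborate interior gives 77 − 23 = 54. No deviation. ✓
Both hold — the high-quality type sends elaborate interior.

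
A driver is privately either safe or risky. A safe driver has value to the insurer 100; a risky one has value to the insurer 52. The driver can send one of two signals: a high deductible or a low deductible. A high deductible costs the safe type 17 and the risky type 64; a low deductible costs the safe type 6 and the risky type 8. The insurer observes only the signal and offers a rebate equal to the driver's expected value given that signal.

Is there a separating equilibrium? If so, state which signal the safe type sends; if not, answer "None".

Try safe → high deductible, risky → low deductible:
  If types separate, high deductible earns payment 100 and low deductible earns 52.
  Safe: high deductible gives 100 − 17 = 83; low deductible gives 52 − 6 = 46. No deviation. ✓
  Risky: low deductible gives 52 − 8 = 44; high deductible gives 100 − 64 = 36. No deviation. ✓
Both hold — the safe type sends high deductible.

high deductible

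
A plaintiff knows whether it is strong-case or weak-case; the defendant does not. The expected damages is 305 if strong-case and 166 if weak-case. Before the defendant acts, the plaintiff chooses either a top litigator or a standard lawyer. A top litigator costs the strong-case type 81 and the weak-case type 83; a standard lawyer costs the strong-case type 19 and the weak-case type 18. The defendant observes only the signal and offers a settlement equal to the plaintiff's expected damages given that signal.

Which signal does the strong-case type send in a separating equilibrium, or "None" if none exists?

None

Try strong-case → top litigator, weak-case → standard lawyer:
  If types separate, top litigator earns payment 305 and standard lawyer earns 166.
  Strong-case: top litigator gives 305 − 81 = 224; standard lawyer gives 166 − 19 = 147. No deviation. ✓
  Weak-case: standard lawyer gives 166 − 18 = 148; top litigator gives 305 − 83 = 222. Would deviate. ✗
Try strong-case → standard lawyer, weak-case → top litigator:
  If types separate, standard lawyer earns payment 305 and top litigator earns 166.
  Strong-case: standard lawyer gives 305 − 19 = 286; top litigator gives 166 − 81 = 85. No deviation. ✓
  Weak-case: top litigator gives 166 − 83 = 83; standard lawyer gives 305 − 18 = 287. Would deviate. ✗
Neither assignment is incentive-compatible.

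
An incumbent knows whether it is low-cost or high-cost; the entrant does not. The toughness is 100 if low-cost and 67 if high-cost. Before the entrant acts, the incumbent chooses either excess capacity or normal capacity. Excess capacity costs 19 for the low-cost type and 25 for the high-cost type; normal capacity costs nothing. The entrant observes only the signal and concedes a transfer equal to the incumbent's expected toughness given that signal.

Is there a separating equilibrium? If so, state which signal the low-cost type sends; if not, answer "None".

Try low-cost → excess capacity, high-cost → normal capacity:
  If types separate, excess capacity earns payment 100 and normal capacity earns 67.
  Low-cost: excess capacity gives 100 − 19 = 81; normal capacity gives 67 − 0 = 67. No deviation. ✓
  High-cost: normal capacity gives 67 − 0 = 67; excess capacity gives 100 − 25 = 75. Would deviate. ✗
Try low-cost → normal capacity, high-cost → excess capacity:
  If types separate, normal capacity earns payment 100 and excess capacity earns 67.
  Low-cost: normal capacity gives 100 − 0 = 100; excess capacity gives 67 − 19 = 48. No deviation. ✓
  High-cost: excess capacity gives 67 − 25 = 42; normal capacity gives 100 − 0 = 100. Would deviate. ✗
Neither assignment is incentive-compatible.

None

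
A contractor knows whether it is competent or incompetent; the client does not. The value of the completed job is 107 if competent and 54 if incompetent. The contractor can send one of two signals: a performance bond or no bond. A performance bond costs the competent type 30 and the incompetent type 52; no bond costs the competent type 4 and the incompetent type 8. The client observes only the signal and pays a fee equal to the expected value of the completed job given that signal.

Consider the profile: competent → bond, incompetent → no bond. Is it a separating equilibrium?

No

Under separation the client infers type exactly: bond → competent (pays 107), no bond → incompetent (pays 54).
Competent: bond gives 107 − 30 = 77; no bond gives 54 − 4 = 50. No deviation. ✓
Incompetent: no bond gives 54 − 8 = 46; bond gives 107 − 52 = 55. Would deviate. ✗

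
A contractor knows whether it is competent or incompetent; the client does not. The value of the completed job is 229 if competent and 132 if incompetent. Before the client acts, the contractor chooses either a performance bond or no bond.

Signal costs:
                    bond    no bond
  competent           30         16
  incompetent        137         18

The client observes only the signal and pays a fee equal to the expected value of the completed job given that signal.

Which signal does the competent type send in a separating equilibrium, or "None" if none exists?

bond

Try competent → bond, incompetent → no bond:
  If types separate, bond earns payment 229 and no bond earns 132.
  Competent: bond gives 229 − 30 = 199; no bond gives 132 − 16 = 116. No deviation. ✓
  Incompetent: no bond gives 132 − 18 = 114; bond gives 229 − 137 = 92. No deviation. ✓
Both hold — the competent type sends bond.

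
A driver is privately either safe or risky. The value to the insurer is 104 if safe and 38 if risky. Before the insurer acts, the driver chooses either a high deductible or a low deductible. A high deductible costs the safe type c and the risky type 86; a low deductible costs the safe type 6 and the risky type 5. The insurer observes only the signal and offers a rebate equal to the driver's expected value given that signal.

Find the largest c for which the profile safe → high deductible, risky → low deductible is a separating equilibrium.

72

Under separation: high deductible → safe (pays 104); low deductible → risky (pays 38).
Risky: 38 − 5 = 33 ≥ 104 − 86 = 18. Holds regardless of c. ✓
Safe: 104 − c ≥ 38 − 6, so c ≤ 104 − 32 = 72.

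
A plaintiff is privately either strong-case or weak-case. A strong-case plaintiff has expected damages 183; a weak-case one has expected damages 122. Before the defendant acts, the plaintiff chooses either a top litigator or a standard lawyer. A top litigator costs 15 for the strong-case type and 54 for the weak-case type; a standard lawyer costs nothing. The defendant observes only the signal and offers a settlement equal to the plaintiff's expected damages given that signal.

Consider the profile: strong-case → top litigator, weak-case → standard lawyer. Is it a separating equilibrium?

If types separate, top litigator earns payment 183 and standard lawyer earns 122.
Strong-case: top litigator gives 183 − 15 = 168; standard lawyer gives 122 − 0 = 122. No deviation. ✓
Weak-case: standard lawyer gives 122 − 0 = 122; top litigator gives 183 − 54 = 129. Would deviate. ✗

No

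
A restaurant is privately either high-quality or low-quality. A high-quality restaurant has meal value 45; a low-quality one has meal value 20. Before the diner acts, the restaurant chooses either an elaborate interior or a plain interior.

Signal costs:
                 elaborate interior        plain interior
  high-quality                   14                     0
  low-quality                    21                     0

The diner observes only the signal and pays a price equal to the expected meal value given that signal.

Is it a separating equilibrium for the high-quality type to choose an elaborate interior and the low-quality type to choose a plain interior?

If types separate, elaborate interior earns payment 45 and plain interior earns 20.
High-quality: elaborate interior gives 45 − 14 = 31; plain interior gives 20 − 0 = 20. No deviation. ✓
Low-quality: plain interior gives 20 − 0 = 20; elaborate interior gives 45 − 21 = 24. Would deviate. ✗

No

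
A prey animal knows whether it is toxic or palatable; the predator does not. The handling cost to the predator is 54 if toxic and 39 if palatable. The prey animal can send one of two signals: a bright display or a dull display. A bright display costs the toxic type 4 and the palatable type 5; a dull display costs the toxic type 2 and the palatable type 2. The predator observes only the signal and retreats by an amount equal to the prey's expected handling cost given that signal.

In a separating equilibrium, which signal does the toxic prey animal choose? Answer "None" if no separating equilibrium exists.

Try toxic → bright display, palatable → dull display:
  If types separate, bright display earns payment 54 and dull display earns 39.
  Toxic: bright display gives 54 − 4 = 50; dull display gives 39 − 2 = 37. No deviation. ✓
  Palatable: dull display gives 39 − 2 = 37; bright display gives 54 − 5 = 49. Would deviate. ✗
Try toxic → dull display, palatable → bright display:
  If types separate, dull display earns payment 54 and bright display earns 39.
  Toxic: dull display gives 54 − 2 = 52; bright display gives 39 − 4 = 35. No deviation. ✓
  Palatable: bright display gives 39 − 5 = 34; dull display gives 54 − 2 = 52. Would deviate. ✗
Neither assignment is incentive-compatible.

None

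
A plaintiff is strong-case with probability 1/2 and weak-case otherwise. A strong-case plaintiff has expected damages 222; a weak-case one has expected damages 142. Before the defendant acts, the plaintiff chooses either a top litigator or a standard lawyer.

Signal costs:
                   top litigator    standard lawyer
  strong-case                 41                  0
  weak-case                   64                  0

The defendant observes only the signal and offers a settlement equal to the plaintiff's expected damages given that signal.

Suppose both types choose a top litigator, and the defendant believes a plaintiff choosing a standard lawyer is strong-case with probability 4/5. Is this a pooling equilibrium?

No

At the pooled signal (top litigator) the defendant holds the prior 1/2 and pays 1/2·222 + 1/2·142 = 182. Off-path (standard lawyer) belief 4/5 gives 4/5·222 + 1/5·142 = 206.
Strong-case: top litigator gives 182 − 41 = 141; standard lawyer gives 206 − 0 = 206. Deviates. ✗
Weak-case: top litigator gives 182 − 64 = 118; standard lawyer gives 206 − 0 = 206. Deviates. ✗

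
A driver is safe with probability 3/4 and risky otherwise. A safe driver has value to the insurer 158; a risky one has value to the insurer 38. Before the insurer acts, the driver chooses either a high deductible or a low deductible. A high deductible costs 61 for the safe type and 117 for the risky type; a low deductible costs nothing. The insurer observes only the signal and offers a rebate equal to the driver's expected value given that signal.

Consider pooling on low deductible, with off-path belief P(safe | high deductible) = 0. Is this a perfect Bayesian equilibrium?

At the pooled signal (low deductible) the insurer holds the prior 3/4 and pays 3/4·158 + 1/4·38 = 128. Off-path (high deductible) belief 0 gives 0·158 + 1·38 = 38.
Safe: low deductible gives 128 − 0 = 128; high deductible gives 38 − 61 = -23. Stays. ✓
Risky: low deductible gives 128 − 0 = 128; high deductible gives 38 − 117 = -79. Stays. ✓

Yes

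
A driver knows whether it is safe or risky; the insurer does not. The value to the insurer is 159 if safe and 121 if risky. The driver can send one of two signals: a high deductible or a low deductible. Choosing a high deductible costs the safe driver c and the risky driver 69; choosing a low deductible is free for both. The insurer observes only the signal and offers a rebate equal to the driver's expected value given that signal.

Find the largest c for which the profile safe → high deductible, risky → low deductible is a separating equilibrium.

38

Under separation: high deductible → safe (pays 159); low deductible → risky (pays 121).
Risky: 121 − 0 = 121 ≥ 159 − 69 = 90. Holds regardless of c. ✓
Safe: 159 − c ≥ 121 − 0, so c ≤ 159 − 121 = 38.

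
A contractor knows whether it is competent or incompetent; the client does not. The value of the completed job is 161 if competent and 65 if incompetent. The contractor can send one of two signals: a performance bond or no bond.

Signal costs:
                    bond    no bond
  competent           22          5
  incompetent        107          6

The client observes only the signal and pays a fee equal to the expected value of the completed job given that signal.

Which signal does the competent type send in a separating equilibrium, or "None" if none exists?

Try competent → bond, incompetent → no bond:
  If types separate, bond earns payment 161 and no bond earns 65.
  Competent: bond gives 161 − 22 = 139; no bond gives 65 − 5 = 60. No deviation. ✓
  Incompetent: no bond gives 65 − 6 = 59; bond gives 161 − 107 = 54. No deviation. ✓
Both hold — the competent type sends bond.

bond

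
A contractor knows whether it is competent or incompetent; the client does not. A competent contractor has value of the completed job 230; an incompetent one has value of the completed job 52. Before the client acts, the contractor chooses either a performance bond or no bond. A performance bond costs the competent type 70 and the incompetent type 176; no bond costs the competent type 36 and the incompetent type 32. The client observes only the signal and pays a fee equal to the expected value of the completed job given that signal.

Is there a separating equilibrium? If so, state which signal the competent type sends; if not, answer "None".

Try competent → bond, incompetent → no bond:
  Under separation the client infers type exactly: bond → competent (pays 230), no bond → incompetent (pays 52).
  Competent: bond gives 230 − 70 = 160; no bond gives 52 − 36 = 16. No deviation. ✓
  Incompetent: no bond gives 52 − 32 = 20; bond gives 230 − 176 = 54. Would deviate. ✗
Try competent → no bond, incompetent → bond:
  Under separation the client infers type exactly: no bond → competent (pays 230), bond → incompetent (pays 52).
  Competent: no bond gives 230 − 36 = 194; bond gives 52 − 70 = -18. No deviation. ✓
  Incompetent: bond gives 52 − 176 = -124; no bond gives 230 − 32 = 198. Would deviate. ✗
Neither assignment is incentive-compatible.

None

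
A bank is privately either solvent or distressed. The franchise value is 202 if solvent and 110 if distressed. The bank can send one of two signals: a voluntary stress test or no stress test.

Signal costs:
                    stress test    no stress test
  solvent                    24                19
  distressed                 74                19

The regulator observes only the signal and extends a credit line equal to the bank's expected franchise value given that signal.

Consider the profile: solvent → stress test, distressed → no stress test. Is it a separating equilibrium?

No

If types separate, stress test earns payment 202 and no stress test earns 110.
Solvent: stress test gives 202 − 24 = 178; no stress test gives 110 − 19 = 91. No deviation. ✓
Distressed: no stress test gives 110 − 19 = 91; stress test gives 202 − 74 = 128. Would deviate. ✗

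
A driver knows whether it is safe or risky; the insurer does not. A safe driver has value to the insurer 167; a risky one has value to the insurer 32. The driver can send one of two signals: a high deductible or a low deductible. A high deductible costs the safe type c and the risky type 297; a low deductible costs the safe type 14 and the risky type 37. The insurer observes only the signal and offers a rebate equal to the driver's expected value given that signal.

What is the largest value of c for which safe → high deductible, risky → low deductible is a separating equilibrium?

149

Under separation: high deductible → safe (pays 167); low deductible → risky (pays 32).
Risky: 32 − 37 = -5 ≥ 167 − 297 = -130. Holds regardless of c. ✓
Safe: 167 − c ≥ 32 − 14, so c ≤ 167 − 18 = 149.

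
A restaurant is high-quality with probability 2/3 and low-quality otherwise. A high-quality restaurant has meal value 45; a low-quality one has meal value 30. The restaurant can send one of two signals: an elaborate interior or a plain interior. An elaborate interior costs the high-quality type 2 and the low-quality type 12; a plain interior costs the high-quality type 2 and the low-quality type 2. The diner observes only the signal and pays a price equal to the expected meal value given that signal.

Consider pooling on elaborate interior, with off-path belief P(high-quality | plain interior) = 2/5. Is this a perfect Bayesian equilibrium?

At the pooled signal (elaborate interior) the diner holds the prior 2/3 and pays 2/3·45 + 1/3·30 = 40. Off-path (plain interior) belief 2/5 gives 2/5·45 + 3/5·30 = 36.
High-quality: elaborate interior gives 40 − 2 = 38; plain interior gives 36 − 2 = 34. Stays. ✓
Low-quality: elaborate interior gives 40 − 12 = 28; plain interior gives 36 − 2 = 34. Deviates. ✗

No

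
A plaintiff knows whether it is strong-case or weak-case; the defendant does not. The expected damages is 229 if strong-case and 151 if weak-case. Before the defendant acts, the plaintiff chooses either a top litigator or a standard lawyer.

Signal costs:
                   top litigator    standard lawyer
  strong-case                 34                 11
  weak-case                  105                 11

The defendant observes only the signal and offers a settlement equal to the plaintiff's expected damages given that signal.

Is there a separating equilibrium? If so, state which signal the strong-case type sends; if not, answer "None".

top litigator

Try strong-case → top litigator, weak-case → standard lawyer:
  If types separate, top litigator earns payment 229 and standard lawyer earns 151.
  Strong-case: top litigator gives 229 − 34 = 195; standard lawyer gives 151 − 11 = 140. No deviation. ✓
  Weak-case: standard lawyer gives 151 − 11 = 140; top litigator gives 229 − 105 = 124. No deviation. ✓
Both hold — the strong-case type sends top litigator.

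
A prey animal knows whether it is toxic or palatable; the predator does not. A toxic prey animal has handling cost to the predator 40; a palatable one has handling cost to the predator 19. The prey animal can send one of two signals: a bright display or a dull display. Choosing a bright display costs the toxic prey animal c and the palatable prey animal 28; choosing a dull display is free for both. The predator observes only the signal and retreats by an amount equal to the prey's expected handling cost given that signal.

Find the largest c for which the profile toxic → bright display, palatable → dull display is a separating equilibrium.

21

Under separation: bright display → toxic (pays 40); dull display → palatable (pays 19).
Palatable: 19 − 0 = 19 ≥ 40 − 28 = 12. Holds regardless of c. ✓
Toxic: 40 − c ≥ 19 − 0, so c ≤ 40 − 19 = 21.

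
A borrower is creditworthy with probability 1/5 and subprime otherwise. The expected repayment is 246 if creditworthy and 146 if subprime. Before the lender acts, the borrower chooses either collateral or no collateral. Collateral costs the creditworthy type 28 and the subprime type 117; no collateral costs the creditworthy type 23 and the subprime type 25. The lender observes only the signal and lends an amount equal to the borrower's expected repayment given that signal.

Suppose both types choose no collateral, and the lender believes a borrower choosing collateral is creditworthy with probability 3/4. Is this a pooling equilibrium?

No

At the pooled signal (no collateral) the lender holds the prior 1/5 and pays 1/5·246 + 4/5·146 = 166. Off-path (collateral) belief 3/4 gives 3/4·246 + 1/4·146 = 221.
Creditworthy: no collateral gives 166 − 23 = 143; collateral gives 221 − 28 = 193. Deviates. ✗
Subprime: no collateral gives 166 − 25 = 141; collateral gives 221 − 117 = 104. Stays. ✓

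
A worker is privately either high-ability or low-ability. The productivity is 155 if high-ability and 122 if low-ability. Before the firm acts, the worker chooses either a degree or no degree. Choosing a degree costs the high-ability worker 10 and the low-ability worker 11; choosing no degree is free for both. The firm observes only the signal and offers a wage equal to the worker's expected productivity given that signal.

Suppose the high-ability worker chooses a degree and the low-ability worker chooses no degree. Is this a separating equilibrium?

If types separate, degree earns payment 155 and no degree earns 122.
High-ability: degree gives 155 − 10 = 145; no degree gives 122 − 0 = 122. No deviation. ✓
Low-ability: no degree gives 122 − 0 = 122; degree gives 155 − 11 = 144. Would deviate. ✗

No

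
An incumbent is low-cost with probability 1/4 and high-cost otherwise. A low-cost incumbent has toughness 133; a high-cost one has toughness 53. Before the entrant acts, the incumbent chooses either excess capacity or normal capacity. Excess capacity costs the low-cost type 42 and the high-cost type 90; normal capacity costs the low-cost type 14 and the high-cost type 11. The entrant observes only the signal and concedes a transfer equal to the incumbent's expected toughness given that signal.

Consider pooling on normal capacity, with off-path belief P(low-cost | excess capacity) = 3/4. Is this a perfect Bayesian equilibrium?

No

At the pooled signal (normal capacity) the entrant holds the prior 1/4 and pays 1/4·133 + 3/4·53 = 73. Off-path (excess capacity) belief 3/4 gives 3/4·133 + 1/4·53 = 113.
Low-cost: normal capacity gives 73 − 14 = 59; excess capacity gives 113 − 42 = 71. Deviates. ✗
High-cost: normal capacity gives 73 − 11 = 62; excess capacity gives 113 − 90 = 23. Stays. ✓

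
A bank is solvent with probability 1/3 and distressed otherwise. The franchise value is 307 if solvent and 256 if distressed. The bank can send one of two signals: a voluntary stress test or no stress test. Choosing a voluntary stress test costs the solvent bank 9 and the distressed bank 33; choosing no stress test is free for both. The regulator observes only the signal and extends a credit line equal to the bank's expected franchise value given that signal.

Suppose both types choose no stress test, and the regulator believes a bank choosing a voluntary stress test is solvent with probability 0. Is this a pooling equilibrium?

Yes

At the pooled signal (no stress test) the regulator holds the prior 1/3 and pays 1/3·307 + 2/3·256 = 273. Off-path (stress test) belief 0 gives 0·307 + 1·256 = 256.
Solvent: no stress test gives 273 − 0 = 273; stress test gives 256 − 9 = 247. Stays. ✓
Distressed: no stress test gives 273 − 0 = 273; stress test gives 256 − 33 = 223. Stays. ✓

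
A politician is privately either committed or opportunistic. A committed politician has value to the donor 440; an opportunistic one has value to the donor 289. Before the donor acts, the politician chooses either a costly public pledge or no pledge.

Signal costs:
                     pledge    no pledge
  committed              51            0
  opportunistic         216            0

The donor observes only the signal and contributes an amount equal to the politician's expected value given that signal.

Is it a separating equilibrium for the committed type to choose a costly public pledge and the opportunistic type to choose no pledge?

Under separation the donor infers type exactly: pledge → committed (pays 440), no pledge → opportunistic (pays 289).
Committed: pledge gives 440 − 51 = 389; no pledge gives 289 − 0 = 289. No deviation. ✓
Opportunistic: no pledge gives 289 − 0 = 289; pledge gives 440 − 216 = 224. No deviation. ✓
Both incentive constraints hold.

Yes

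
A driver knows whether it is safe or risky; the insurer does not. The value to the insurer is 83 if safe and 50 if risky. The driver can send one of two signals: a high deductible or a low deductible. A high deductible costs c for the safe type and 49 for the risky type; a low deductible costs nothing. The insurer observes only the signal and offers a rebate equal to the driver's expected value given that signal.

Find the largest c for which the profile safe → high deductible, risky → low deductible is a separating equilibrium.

33

Under separation: high deductible → safe (pays 83); low deductible → risky (pays 50).
Risky: 50 − 0 = 50 ≥ 83 − 49 = 34. Holds regardless of c. ✓
Safe: 83 − c ≥ 50 − 0, so c ≤ 83 − 50 = 33.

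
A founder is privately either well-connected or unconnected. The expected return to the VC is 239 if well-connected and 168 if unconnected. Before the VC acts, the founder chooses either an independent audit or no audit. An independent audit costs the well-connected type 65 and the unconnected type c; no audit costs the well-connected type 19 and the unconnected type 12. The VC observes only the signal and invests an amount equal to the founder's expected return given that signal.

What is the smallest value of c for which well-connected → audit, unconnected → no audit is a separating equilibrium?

Under separation: audit → well-connected (pays 239); no audit → unconnected (pays 168).
Well-connected: 239 − 65 = 174 ≥ 168 − 19 = 149. Holds regardless of c. ✓
Unconnected: 168 − 12 ≥ 239 − c, so c ≥ 239 − 156 = 83.

83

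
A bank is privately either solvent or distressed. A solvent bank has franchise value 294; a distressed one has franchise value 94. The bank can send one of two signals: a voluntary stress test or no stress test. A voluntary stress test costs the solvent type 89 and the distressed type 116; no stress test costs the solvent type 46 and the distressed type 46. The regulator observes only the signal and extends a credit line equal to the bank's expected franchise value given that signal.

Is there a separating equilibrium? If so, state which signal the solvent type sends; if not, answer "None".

Try solvent → stress test, distressed → no stress test:
  If types separate, stress test earns payment 294 and no stress test earns 94.
  Solvent: stress test gives 294 − 89 = 205; no stress test gives 94 − 46 = 48. No deviation. ✓
  Distressed: no stress test gives 94 − 46 = 48; stress test gives 294 − 116 = 178. Would deviate. ✗
Try solvent → no stress test, distressed → stress test:
  If types separate, no stress test earns payment 294 and stress test earns 94.
  Solvent: no stress test gives 294 − 46 = 248; stress test gives 94 − 89 = 5. No deviation. ✓
  Distressed: stress test gives 94 − 116 = -22; no stress test gives 294 − 46 = 248. Would deviate. ✗
Neither assignment is incentive-compatible.

None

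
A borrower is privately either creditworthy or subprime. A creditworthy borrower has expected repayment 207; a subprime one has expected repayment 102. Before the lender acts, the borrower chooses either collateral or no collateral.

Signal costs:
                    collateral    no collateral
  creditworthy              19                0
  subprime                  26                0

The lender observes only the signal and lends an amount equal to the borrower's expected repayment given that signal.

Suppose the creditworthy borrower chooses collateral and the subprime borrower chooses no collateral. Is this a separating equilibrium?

Under separation the lender infers type exactly: collateral → creditworthy (pays 207), no collateral → subprime (pays 102).
Creditworthy: collateral gives 207 − 19 = 188; no collateral gives 102 − 0 = 102. No deviation. ✓
Subprime: no collateral gives 102 − 0 = 102; collateral gives 207 − 26 = 181. Would deviate. ✗

No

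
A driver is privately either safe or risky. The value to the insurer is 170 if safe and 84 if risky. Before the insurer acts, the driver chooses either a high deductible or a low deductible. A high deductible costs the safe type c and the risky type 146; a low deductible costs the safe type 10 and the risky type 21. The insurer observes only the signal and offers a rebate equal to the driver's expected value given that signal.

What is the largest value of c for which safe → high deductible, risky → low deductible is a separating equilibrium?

96

Under separation: high deductible → safe (pays 170); low deductible → risky (pays 84).
Risky: 84 − 21 = 63 ≥ 170 − 146 = 24. Holds regardless of c. ✓
Safe: 170 − c ≥ 84 − 10, so c ≤ 170 − 74 = 96.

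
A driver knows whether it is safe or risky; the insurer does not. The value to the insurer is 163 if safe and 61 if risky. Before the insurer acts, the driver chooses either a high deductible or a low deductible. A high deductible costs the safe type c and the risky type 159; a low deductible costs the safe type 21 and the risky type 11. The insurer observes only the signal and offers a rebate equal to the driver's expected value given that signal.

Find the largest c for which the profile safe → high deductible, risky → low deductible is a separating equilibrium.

Under separation: high deductible → safe (pays 163); low deductible → risky (pays 61).
Risky: 61 − 11 = 50 ≥ 163 − 159 = 4. Holds regardless of c. ✓
Safe: 163 − c ≥ 61 − 21, so c ≤ 163 − 40 = 123.

123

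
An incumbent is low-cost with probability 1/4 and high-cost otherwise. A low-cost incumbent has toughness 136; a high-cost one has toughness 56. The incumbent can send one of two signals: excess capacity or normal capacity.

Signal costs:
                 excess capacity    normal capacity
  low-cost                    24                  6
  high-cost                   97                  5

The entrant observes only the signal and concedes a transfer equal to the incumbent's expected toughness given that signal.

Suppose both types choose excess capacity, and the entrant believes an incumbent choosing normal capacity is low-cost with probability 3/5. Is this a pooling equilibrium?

At the pooled signal (excess capacity) the entrant holds the prior 1/4 and pays 1/4·136 + 3/4·56 = 76. Off-path (normal capacity) belief 3/5 gives 3/5·136 + 2/5·56 = 104.
Low-cost: excess capacity gives 76 − 24 = 52; normal capacity gives 104 − 6 = 98. Deviates. ✗
High-cost: excess capacity gives 76 − 97 = -21; normal capacity gives 104 − 5 = 99. Deviates. ✗

No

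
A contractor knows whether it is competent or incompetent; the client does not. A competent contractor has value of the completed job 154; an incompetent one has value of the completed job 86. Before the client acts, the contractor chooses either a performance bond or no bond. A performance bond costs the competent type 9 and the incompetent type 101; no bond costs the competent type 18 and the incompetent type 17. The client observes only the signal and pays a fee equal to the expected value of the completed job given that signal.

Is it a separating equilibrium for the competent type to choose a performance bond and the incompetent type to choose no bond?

If types separate, bond earns payment 154 and no bond earns 86.
Competent: bond gives 154 − 9 = 145; no bond gives 86 − 18 = 68. No deviation. ✓
Incompetent: no bond gives 86 − 17 = 69; bond gives 154 − 101 = 53. No deviation. ✓
Both incentive constraints hold.

Yes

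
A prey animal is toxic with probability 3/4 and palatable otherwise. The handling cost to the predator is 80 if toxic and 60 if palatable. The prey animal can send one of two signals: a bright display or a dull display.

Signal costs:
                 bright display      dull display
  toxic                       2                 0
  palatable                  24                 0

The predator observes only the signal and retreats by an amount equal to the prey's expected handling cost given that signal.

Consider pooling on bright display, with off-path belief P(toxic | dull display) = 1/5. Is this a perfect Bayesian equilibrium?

At the pooled signal (bright display) the predator holds the prior 3/4 and pays 3/4·80 + 1/4·60 = 75. Off-path (dull display) belief 1/5 gives 1/5·80 + 4/5·60 = 64.
Toxic: bright display gives 75 − 2 = 73; dull display gives 64 − 0 = 64. Stays. ✓
Palatable: bright display gives 75 − 24 = 51; dull display gives 64 − 0 = 64. Deviates. ✗

No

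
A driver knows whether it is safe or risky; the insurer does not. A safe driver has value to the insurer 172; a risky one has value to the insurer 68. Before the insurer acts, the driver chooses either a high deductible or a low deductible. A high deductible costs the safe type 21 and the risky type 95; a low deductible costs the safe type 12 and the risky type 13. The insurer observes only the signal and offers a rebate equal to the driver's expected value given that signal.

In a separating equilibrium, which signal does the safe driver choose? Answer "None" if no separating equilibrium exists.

Try safe → high deductible, risky → low deductible:
  If types separate, high deductible earns payment 172 and low deductible earns 68.
  Safe: high deductible gives 172 − 21 = 151; low deductible gives 68 − 12 = 56. No deviation. ✓
  Risky: low deductible gives 68 − 13 = 55; high deductible gives 172 − 95 = 77. Would deviate. ✗
Try safe → low deductible, risky → high deductible:
  If types separate, low deductible earns payment 172 and high deductible earns 68.
  Safe: low deductible gives 172 − 12 = 160; high deductible gives 68 − 21 = 47. No deviation. ✓
  Risky: high deductible gives 68 − 95 = -27; low deductible gives 172 − 13 = 159. Would deviate. ✗
Neither assignment is incentive-compatible.

None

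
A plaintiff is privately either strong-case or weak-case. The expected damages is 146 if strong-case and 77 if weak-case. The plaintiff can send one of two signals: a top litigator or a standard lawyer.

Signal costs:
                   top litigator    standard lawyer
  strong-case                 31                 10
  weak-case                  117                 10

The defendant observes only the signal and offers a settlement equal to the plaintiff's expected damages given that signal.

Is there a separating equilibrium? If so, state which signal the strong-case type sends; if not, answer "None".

Try strong-case → top litigator, weak-case → standard lawyer:
  If types separate, top litigator earns payment 146 and standard lawyer earns 77.
  Strong-case: top litigator gives 146 − 31 = 115; standard lawyer gives 77 − 10 = 67. No deviation. ✓
  Weak-case: standard lawyer gives 77 − 10 = 67; top litigator gives 146 − 117 = 29. No deviation. ✓
Both hold — the strong-case type sends top litigator.

top litigator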